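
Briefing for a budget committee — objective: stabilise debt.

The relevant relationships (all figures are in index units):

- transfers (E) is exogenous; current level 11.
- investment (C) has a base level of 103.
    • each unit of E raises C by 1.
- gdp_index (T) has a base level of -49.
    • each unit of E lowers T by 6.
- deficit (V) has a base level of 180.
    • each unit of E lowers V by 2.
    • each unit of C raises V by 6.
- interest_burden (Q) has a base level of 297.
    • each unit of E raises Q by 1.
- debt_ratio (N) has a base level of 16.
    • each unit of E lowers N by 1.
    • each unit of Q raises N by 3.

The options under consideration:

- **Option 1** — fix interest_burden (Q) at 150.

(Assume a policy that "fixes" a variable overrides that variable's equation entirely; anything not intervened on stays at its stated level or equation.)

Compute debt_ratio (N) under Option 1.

455

Option 1 (Q := 150):
  E = 11
  Q = 150
  N = 16 − 11 + 3·150 = 455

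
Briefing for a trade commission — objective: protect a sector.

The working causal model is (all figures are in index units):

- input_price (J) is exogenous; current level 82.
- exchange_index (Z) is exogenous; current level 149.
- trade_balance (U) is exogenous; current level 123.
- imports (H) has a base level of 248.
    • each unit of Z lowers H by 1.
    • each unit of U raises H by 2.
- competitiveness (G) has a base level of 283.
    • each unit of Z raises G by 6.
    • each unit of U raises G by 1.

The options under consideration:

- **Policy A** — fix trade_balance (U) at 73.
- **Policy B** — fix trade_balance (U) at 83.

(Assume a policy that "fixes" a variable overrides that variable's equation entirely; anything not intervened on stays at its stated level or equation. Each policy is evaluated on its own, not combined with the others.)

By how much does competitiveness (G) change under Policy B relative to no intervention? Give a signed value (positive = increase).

-40

Baseline:
  Z = 149
  U = 123
  G = 283 + 6·149 + 123 = 1300
Policy B (U := 83):
  Z = 149
  U = 83
  G = 283 + 6·149 + 83 = 1260
Change in G: 1260 − 1300 = -40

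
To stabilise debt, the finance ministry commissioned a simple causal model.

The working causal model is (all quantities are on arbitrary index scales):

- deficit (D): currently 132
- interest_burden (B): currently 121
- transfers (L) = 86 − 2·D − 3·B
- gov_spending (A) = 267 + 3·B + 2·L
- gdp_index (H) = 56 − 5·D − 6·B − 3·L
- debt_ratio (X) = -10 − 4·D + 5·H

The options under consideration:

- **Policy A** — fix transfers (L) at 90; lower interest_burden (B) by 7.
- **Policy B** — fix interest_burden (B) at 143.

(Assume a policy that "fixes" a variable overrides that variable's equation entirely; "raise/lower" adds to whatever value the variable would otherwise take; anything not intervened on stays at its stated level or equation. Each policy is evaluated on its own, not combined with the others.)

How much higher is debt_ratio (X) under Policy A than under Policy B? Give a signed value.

-9585

Policy A (L := 90, B − 7):
  D = 132
  B = 121 − 7 = 114
  L = 90
  H = 56 − 5·132 − 6·114 − 3·90 = -1558
  X = -10 − 4·132 + 5·(-1558) = -8328
Policy B (B := 143):
  D = 132
  B = 143
  L = 86 − 2·132 − 3·143 = -607
  H = 56 − 5·132 − 6·143 − 3·(-607) = 359
  X = -10 − 4·132 + 5·359 = 1257
X: -8328 − 1257 = -9585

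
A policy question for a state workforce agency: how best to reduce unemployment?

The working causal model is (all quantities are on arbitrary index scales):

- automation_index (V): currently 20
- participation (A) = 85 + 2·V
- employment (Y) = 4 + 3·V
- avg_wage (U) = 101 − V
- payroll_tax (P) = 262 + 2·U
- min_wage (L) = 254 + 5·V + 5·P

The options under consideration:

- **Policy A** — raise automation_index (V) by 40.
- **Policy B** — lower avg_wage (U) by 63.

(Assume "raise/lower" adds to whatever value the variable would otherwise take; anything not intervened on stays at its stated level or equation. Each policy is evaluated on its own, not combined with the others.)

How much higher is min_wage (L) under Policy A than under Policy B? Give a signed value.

Policy A (V + 40):
  V = 20 + 40 = 60
  U = 101 − 60 = 41
  P = 262 + 2·41 = 344
  L = 254 + 5·60 + 5·344 = 2274
Policy B (U − 63):
  V = 20
  U = 101 − 20 (−63 from intervention) = 18
  P = 262 + 2·18 = 298
  L = 254 + 5·20 + 5·298 = 1844
L: 2274 − 1844 = 430

430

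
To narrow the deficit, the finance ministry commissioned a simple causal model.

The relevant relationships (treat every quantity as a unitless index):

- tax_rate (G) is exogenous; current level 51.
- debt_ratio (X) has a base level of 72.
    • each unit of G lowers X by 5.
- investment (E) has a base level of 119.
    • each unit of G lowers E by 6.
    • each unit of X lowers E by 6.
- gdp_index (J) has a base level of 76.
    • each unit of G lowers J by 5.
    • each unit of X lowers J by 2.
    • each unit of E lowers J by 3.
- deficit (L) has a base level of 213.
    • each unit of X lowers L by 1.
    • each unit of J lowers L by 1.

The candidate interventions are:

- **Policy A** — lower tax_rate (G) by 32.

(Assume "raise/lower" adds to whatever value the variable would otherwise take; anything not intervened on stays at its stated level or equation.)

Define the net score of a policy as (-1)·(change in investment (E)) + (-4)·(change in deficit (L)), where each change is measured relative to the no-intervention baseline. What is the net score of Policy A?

9984

Baseline:
  G = 51
  X = 72 − 5·51 = -183
  E = 119 − 6·51 − 6·(-183) = 911
  J = 76 − 5·51 − 2·(-183) − 3·911 = -2546
  L = 213 − (-183) − (-2546) = 2942
Policy A (G − 32):
  G = 51 − 32 = 19
  X = 72 − 5·19 = -23
  E = 119 − 6·19 − 6·(-23) = 143
  J = 76 − 5·19 − 2·(-23) − 3·143 = -402
  L = 213 − (-23) − (-402) = 638
ΔE = 143 − 911 = -768; ΔL = 638 − 2942 = -2304
Score = (-1)·(-768) + (-4)·(-2304) = 9984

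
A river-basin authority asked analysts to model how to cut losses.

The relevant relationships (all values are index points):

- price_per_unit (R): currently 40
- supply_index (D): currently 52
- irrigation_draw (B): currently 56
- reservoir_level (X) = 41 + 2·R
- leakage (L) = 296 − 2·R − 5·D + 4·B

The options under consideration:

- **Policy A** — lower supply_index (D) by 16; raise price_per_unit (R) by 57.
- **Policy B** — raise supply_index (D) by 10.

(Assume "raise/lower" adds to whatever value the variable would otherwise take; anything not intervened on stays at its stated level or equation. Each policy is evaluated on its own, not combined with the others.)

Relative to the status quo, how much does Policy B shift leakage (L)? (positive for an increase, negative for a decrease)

-50

Baseline:
  R = 40
  D = 52
  B = 56
  L = 296 − 2·40 − 5·52 + 4·56 = 180
Policy B (D + 10):
  R = 40
  D = 52 + 10 = 62
  B = 56
  L = 296 − 2·40 − 5·62 + 4·56 = 130
Change in L: 130 − 180 = -50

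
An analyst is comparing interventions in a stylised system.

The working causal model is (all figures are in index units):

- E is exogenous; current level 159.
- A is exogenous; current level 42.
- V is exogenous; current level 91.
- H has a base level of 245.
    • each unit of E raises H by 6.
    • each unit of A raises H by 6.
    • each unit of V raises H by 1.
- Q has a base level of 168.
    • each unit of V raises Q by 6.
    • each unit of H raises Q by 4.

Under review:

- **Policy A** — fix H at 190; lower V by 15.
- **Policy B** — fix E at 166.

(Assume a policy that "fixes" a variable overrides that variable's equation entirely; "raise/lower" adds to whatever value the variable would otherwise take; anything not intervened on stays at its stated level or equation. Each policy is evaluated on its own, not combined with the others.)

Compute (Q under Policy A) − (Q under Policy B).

-5666

Policy A (H := 190, V − 15):
  E = 159
  A = 42
  V = 91 − 15 = 76
  H = 190
  Q = 168 + 6·76 + 4·190 = 1384
Policy B (E := 166):
  E = 166
  A = 42
  V = 91
  H = 245 + 6·166 + 6·42 + 91 = 1584
  Q = 168 + 6·91 + 4·1584 = 7050
Q: 1384 − 7050 = -5666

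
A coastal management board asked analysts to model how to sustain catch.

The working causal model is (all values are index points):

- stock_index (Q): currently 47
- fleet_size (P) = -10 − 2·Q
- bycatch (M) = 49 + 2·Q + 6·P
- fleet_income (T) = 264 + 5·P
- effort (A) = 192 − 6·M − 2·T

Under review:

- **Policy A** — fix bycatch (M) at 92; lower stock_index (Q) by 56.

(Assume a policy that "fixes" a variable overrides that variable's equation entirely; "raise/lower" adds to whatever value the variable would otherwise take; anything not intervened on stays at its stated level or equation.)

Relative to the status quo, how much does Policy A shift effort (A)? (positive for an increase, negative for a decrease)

Baseline:
  Q = 47
  P = -10 − 2·47 = -104
  M = 49 + 2·47 + 6·(-104) = -481
  T = 264 + 5·(-104) = -256
  A = 192 − 6·(-481) − 2·(-256) = 3590
Policy A (M := 92, Q − 56):
  Q = 47 − 56 = -9
  P = -10 − 2·(-9) = 8
  M = 92
  T = 264 + 5·8 = 304
  A = 192 − 6·92 − 2·304 = -968
Change in A: -968 − 3590 = -4558

-4558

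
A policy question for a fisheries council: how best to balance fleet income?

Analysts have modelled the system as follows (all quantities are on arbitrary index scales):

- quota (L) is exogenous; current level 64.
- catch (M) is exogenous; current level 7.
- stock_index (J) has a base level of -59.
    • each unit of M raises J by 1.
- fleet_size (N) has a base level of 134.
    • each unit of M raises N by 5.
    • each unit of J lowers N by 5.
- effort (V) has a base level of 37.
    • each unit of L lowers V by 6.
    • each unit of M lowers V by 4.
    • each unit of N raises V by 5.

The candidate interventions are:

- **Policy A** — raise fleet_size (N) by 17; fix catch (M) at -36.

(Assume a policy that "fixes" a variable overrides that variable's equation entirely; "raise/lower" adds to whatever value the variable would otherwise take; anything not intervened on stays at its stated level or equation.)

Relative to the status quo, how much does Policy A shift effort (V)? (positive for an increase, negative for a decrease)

Baseline:
  L = 64
  M = 7
  J = -59 + 7 = -52
  N = 134 + 5·7 − 5·(-52) = 429
  V = 37 − 6·64 − 4·7 + 5·429 = 1770
Policy A (N + 17, M := -36):
  L = 64
  M = -36
  J = -59 + (-36) = -95
  N = 134 + 5·(-36) − 5·(-95) (+17 from intervention) = 446
  V = 37 − 6·64 − 4·(-36) + 5·446 = 2027
Change in V: 2027 − 1770 = 257

257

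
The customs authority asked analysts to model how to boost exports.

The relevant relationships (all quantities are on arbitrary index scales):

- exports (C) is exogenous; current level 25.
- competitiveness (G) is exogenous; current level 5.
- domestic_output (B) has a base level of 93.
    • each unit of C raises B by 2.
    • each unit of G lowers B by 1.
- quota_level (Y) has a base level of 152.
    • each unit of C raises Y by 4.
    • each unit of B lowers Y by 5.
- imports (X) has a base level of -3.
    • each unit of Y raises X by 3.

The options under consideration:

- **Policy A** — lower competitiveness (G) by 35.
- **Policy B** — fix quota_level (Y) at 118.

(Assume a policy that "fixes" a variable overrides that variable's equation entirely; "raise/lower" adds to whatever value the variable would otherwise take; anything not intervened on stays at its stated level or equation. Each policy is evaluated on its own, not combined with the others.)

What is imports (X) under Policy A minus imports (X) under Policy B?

Policy A (G − 35):
  C = 25
  G = 5 − 35 = -30
  B = 93 + 2·25 − (-30) = 173
  Y = 152 + 4·25 − 5·173 = -613
  X = -3 + 3·(-613) = -1842
Policy B (Y := 118):
  C = 25
  G = 5
  B = 93 + 2·25 − 5 = 138
  Y = 118
  X = -3 + 3·118 = 351
X: -1842 − 351 = -2193

-2193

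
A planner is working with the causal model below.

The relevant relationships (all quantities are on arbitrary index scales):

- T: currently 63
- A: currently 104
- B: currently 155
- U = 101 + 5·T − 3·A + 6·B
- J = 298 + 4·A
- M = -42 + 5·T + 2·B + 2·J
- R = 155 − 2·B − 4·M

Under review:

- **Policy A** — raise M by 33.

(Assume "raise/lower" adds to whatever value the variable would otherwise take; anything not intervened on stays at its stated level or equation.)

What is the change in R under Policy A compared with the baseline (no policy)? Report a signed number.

-132

Baseline:
  T = 63
  A = 104
  B = 155
  J = 298 + 4·104 = 714
  M = -42 + 5·63 + 2·155 + 2·714 = 2011
  R = 155 − 2·155 − 4·2011 = -8199
Policy A (M + 33):
  T = 63
  A = 104
  B = 155
  J = 298 + 4·104 = 714
  M = -42 + 5·63 + 2·155 + 2·714 (+33 from intervention) = 2044
  R = 155 − 2·155 − 4·2044 = -8331
Change in R: -8331 − (-8199) = -132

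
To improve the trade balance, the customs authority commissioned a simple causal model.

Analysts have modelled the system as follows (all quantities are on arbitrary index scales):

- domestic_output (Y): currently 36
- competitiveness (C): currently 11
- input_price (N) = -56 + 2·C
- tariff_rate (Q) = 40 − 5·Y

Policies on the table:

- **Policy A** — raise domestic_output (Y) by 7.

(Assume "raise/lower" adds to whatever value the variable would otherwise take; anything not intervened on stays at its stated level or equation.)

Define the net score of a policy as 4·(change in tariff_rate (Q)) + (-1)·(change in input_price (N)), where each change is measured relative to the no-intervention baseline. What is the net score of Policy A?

Baseline:
  Y = 36
  C = 11
  N = -56 + 2·11 = -34
  Q = 40 − 5·36 = -140
Policy A (Y + 7):
  Y = 36 + 7 = 43
  C = 11
  N = -56 + 2·11 = -34
  Q = 40 − 5·43 = -175
ΔQ = -175 − (-140) = -35; ΔN = -34 − (-34) = 0
Score = 4·(-35) + (-1)·0 = -140

-140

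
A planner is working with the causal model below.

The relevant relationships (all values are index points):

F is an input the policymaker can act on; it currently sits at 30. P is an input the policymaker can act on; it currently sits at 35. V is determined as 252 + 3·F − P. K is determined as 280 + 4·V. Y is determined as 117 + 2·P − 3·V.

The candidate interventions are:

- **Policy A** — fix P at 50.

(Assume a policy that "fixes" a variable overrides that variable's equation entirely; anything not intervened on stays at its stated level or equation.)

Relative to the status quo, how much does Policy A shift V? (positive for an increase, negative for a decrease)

Baseline:
  F = 30
  P = 35
  V = 252 + 3·30 − 35 = 307
Policy A (P := 50):
  F = 30
  P = 50
  V = 252 + 3·30 − 50 = 292
Change in V: 292 − 307 = -15

-15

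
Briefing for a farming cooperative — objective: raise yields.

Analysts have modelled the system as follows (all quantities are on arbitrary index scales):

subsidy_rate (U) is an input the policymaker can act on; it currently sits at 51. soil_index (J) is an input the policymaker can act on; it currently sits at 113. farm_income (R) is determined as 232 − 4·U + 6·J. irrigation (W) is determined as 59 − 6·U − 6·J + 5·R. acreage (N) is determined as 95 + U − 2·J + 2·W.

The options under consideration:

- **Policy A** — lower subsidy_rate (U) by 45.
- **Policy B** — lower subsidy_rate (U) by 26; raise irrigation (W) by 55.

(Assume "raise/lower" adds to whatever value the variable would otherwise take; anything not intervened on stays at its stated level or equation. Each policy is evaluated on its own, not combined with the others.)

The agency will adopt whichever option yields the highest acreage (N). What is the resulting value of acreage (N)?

7425

Policy A (U − 45):
  U = 51 − 45 = 6
  J = 113
  R = 232 − 4·6 + 6·113 = 886
  W = 59 − 6·6 − 6·113 + 5·886 = 3775
  N = 95 + 6 − 2·113 + 2·3775 = 7425
Policy B (U − 26, W + 55):
  U = 51 − 26 = 25
  J = 113
  R = 232 − 4·25 + 6·113 = 810
  W = 59 − 6·25 − 6·113 + 5·810 (+55 from intervention) = 3336
  N = 95 + 25 − 2·113 + 2·3336 = 6566
Comparing — Policy A: N=7425, Policy B: N=6566. Highest is 7425 (Policy A).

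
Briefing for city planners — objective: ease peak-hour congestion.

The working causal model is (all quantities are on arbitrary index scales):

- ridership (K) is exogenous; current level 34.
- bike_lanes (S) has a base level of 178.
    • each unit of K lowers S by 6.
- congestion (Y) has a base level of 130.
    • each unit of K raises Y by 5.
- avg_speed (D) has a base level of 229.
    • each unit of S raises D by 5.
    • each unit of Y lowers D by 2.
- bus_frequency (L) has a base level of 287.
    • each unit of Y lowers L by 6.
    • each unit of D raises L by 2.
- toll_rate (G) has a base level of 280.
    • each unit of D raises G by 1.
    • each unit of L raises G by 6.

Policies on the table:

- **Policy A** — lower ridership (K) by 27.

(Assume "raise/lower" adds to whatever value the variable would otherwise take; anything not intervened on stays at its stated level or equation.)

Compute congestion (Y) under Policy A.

165

Policy A (K − 27):
  K = 34 − 27 = 7
  Y = 130 + 5·7 = 165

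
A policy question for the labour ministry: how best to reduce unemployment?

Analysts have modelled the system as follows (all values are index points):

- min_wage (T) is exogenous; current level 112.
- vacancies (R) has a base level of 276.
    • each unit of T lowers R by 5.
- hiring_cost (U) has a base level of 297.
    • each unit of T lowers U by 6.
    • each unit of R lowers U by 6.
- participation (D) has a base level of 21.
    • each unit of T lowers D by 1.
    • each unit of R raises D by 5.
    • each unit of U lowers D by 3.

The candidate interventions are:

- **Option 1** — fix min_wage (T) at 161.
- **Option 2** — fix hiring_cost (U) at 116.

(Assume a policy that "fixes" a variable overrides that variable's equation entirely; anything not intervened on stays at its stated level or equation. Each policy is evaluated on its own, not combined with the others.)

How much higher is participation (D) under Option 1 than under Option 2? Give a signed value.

-8441

Option 1 (T := 161):
  T = 161
  R = 276 − 5·161 = -529
  U = 297 − 6·161 − 6·(-529) = 2505
  D = 21 − 161 + 5·(-529) − 3·2505 = -10300
Option 2 (U := 116):
  T = 112
  R = 276 − 5·112 = -284
  U = 116
  D = 21 − 112 + 5·(-284) − 3·116 = -1859
D: -10300 − (-1859) = -8441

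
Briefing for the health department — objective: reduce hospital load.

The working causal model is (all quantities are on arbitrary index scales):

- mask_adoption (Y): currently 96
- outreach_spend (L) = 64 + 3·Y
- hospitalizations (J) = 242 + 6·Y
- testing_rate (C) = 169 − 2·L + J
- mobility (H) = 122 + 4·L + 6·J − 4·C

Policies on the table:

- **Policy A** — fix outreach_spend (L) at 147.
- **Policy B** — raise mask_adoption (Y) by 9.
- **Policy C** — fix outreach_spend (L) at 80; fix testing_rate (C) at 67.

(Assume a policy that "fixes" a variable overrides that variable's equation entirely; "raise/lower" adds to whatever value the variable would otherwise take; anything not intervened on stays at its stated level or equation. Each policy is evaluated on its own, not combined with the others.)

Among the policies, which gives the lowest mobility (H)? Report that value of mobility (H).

Policy A (L := 147):
  Y = 96
  L = 147
  J = 242 + 6·96 = 818
  C = 169 − 2·147 + 818 = 693
  H = 122 + 4·147 + 6·818 − 4·693 = 2846
Policy B (Y + 9):
  Y = 96 + 9 = 105
  L = 64 + 3·105 = 379
  J = 242 + 6·105 = 872
  C = 169 − 2·379 + 872 = 283
  H = 122 + 4·379 + 6·872 − 4·283 = 5738
Policy C (L := 80, C := 67):
  Y = 96
  L = 80
  J = 242 + 6·96 = 818
  C = 67
  H = 122 + 4·80 + 6·818 − 4·67 = 5082
Comparing — Policy A: H=2846, Policy B: H=5738, Policy C: H=5082. Lowest is 2846 (Policy A).

2846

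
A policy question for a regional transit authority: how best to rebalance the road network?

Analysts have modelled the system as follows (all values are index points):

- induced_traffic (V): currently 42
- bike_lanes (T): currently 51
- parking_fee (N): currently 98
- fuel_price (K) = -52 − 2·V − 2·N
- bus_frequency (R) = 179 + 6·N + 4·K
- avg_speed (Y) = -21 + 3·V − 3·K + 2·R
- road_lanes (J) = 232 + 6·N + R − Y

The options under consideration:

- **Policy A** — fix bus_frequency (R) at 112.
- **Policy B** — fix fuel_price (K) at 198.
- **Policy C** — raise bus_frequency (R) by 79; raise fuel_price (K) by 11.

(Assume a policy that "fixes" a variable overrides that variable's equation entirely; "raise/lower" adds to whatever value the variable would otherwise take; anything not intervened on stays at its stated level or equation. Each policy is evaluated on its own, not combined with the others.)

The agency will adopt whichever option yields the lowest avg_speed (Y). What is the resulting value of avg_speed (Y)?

Policy A (R := 112):
  V = 42
  N = 98
  K = -52 − 2·42 − 2·98 = -332
  R = 112
  Y = -21 + 3·42 − 3·(-332) + 2·112 = 1325
Policy B (K := 198):
  V = 42
  N = 98
  K = 198
  R = 179 + 6·98 + 4·198 = 1559
  Y = -21 + 3·42 − 3·198 + 2·1559 = 2629
Policy C (R + 79, K + 11):
  V = 42
  N = 98
  K = -52 − 2·42 − 2·98 (+11 from intervention) = -321
  R = 179 + 6·98 + 4·(-321) (+79 from intervention) = -438
  Y = -21 + 3·42 − 3·(-321) + 2·(-438) = 192
Comparing — Policy A: Y=1325, Policy B: Y=2629, Policy C: Y=192. Lowest is 192 (Policy C).

192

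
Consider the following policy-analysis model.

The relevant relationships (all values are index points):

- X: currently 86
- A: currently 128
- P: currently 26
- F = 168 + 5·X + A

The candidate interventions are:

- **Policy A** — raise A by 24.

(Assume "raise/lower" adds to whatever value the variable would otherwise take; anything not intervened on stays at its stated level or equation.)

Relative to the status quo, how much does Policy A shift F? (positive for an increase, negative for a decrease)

24

Baseline:
  X = 86
  A = 128
  F = 168 + 5·86 + 128 = 726
Policy A (A + 24):
  X = 86
  A = 128 + 24 = 152
  F = 168 + 5·86 + 152 = 750
Change in F: 750 − 726 = 24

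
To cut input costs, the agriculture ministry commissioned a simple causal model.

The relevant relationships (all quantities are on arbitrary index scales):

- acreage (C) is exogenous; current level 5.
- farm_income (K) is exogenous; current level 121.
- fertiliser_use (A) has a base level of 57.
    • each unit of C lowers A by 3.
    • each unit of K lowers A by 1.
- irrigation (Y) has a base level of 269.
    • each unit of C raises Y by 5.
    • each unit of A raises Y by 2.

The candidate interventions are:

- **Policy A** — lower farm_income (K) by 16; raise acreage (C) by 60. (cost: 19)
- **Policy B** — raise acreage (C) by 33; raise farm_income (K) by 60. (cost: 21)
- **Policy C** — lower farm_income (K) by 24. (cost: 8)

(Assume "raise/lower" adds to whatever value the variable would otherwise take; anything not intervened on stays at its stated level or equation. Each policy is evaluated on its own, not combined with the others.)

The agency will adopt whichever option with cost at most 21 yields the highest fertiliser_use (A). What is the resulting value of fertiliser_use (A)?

Policy A (K − 16, C + 60):
  C = 5 + 60 = 65
  K = 121 − 16 = 105
  A = 57 − 3·65 − 105 = -243
Policy B (C + 33, K + 60):
  C = 5 + 33 = 38
  K = 121 + 60 = 181
  A = 57 − 3·38 − 181 = -238
Policy C (K − 24):
  C = 5
  K = 121 − 24 = 97
  A = 57 − 3·5 − 97 = -55
Comparing — Policy A: A=-243, Policy B: A=-238, Policy C: A=-55. Highest is -55 (Policy C).

-55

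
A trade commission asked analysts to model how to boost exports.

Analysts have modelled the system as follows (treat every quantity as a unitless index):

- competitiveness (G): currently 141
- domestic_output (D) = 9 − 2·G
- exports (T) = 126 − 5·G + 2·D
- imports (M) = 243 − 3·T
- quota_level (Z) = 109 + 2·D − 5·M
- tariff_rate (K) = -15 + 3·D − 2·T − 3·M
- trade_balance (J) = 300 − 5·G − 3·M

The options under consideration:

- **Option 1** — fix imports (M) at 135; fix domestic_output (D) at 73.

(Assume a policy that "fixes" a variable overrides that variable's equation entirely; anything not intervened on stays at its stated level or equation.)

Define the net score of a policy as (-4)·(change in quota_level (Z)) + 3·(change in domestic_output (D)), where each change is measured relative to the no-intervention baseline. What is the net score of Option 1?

-71390

Baseline:
  G = 141
  D = 9 − 2·141 = -273
  T = 126 − 5·141 + 2·(-273) = -1125
  M = 243 − 3·(-1125) = 3618
  Z = 109 + 2·(-273) − 5·3618 = -18527
Option 1 (M := 135, D := 73):
  G = 141
  D = 73
  T = 126 − 5·141 + 2·73 = -433
  M = 135
  Z = 109 + 2·73 − 5·135 = -420
ΔZ = -420 − (-18527) = 18107; ΔD = 73 − (-273) = 346
Score = (-4)·18107 + 3·346 = -71390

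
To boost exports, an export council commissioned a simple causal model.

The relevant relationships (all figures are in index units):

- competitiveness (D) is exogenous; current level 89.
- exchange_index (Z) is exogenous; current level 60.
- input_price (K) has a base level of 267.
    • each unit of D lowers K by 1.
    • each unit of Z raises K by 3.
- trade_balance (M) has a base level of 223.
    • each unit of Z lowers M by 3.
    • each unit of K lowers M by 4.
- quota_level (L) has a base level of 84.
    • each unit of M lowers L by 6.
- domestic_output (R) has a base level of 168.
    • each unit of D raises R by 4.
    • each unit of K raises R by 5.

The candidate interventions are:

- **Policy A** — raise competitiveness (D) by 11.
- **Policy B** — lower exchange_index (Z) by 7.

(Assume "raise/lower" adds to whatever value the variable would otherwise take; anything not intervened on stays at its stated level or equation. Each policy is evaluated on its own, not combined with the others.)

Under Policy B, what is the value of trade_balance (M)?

Policy B (Z − 7):
  D = 89
  Z = 60 − 7 = 53
  K = 267 − 89 + 3·53 = 337
  M = 223 − 3·53 − 4·337 = -1284

-1284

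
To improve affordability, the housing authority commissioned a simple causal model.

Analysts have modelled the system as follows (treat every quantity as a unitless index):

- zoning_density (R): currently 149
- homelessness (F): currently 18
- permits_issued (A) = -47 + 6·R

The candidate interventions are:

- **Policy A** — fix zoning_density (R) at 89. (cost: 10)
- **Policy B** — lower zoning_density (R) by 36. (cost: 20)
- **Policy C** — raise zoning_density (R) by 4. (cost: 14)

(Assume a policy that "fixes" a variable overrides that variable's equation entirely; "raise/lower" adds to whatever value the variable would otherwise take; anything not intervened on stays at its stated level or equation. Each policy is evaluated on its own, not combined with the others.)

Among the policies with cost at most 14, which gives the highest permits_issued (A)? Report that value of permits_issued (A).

871

Policy A (R := 89):
  R = 89
  A = -47 + 6·89 = 487
Policy C (R + 4):
  R = 149 + 4 = 153
  A = -47 + 6·153 = 871
Comparing — Policy A: A=487, Policy C: A=871. Highest is 871 (Policy C).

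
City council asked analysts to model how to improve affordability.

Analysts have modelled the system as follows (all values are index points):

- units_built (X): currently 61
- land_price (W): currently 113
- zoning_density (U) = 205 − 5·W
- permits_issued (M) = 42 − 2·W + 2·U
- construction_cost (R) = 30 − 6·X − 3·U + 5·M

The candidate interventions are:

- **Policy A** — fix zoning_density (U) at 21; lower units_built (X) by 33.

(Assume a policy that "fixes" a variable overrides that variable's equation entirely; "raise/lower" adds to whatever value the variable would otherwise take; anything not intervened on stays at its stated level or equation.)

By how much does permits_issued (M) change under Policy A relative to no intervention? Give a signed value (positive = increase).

Baseline:
  W = 113
  U = 205 − 5·113 = -360
  M = 42 − 2·113 + 2·(-360) = -904
Policy A (U := 21, X − 33):
  W = 113
  U = 21
  M = 42 − 2·113 + 2·21 = -142
Change in M: -142 − (-904) = 762

762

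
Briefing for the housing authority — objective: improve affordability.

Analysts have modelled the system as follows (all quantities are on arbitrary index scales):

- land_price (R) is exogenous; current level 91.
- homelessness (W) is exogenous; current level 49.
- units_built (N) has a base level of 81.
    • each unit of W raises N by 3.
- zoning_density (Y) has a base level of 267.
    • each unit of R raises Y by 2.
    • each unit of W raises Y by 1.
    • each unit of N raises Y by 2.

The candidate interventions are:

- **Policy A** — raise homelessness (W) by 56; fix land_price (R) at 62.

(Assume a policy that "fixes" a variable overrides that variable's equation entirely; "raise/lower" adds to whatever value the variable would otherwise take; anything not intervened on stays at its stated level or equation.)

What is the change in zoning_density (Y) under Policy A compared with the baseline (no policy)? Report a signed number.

334

Baseline:
  R = 91
  W = 49
  N = 81 + 3·49 = 228
  Y = 267 + 2·91 + 49 + 2·228 = 954
Policy A (W + 56, R := 62):
  R = 62
  W = 49 + 56 = 105
  N = 81 + 3·105 = 396
  Y = 267 + 2·62 + 105 + 2·396 = 1288
Change in Y: 1288 − 954 = 334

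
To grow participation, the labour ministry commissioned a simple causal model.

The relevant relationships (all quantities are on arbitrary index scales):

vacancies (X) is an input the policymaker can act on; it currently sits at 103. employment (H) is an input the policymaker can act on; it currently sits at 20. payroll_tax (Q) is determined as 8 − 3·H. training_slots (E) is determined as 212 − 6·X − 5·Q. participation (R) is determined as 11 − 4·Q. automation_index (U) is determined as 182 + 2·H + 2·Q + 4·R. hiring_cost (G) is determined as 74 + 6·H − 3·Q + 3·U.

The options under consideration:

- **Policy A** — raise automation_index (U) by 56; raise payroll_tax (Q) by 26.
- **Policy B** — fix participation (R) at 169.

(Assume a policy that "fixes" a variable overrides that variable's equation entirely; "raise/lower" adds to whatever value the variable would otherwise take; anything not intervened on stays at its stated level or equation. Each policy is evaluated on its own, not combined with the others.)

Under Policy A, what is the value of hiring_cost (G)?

Policy A (U + 56, Q + 26):
  H = 20
  Q = 8 − 3·20 (+26 from intervention) = -26
  R = 11 − 4·(-26) = 115
  U = 182 + 2·20 + 2·(-26) + 4·115 (+56 from intervention) = 686
  G = 74 + 6·20 − 3·(-26) + 3·686 = 2330

2330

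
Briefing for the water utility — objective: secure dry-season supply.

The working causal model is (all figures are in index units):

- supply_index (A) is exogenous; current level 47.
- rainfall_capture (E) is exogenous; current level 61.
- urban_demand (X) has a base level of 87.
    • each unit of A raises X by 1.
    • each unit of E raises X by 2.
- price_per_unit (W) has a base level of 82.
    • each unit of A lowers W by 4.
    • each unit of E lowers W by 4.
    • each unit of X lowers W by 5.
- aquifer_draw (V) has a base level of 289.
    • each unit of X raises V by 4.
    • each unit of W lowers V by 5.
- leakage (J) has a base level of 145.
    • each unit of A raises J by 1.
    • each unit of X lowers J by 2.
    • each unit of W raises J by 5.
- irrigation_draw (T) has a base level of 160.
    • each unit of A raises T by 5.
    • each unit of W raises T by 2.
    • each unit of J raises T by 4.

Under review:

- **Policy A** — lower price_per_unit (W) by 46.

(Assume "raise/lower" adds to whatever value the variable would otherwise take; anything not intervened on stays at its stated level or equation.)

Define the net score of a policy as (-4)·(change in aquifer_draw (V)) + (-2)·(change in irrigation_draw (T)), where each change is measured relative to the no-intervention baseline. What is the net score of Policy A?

1104

Baseline:
  A = 47
  E = 61
  X = 87 + 47 + 2·61 = 256
  W = 82 − 4·47 − 4·61 − 5·256 = -1630
  V = 289 + 4·256 − 5·(-1630) = 9463
  J = 145 + 47 − 2·256 + 5·(-1630) = -8470
  T = 160 + 5·47 + 2·(-1630) + 4·(-8470) = -36745
Policy A (W − 46):
  A = 47
  E = 61
  X = 87 + 47 + 2·61 = 256
  W = 82 − 4·47 − 4·61 − 5·256 (−46 from intervention) = -1676
  V = 289 + 4·256 − 5·(-1676) = 9693
  J = 145 + 47 − 2·256 + 5·(-1676) = -8700
  T = 160 + 5·47 + 2·(-1676) + 4·(-8700) = -37757
ΔV = 9693 − 9463 = 230; ΔT = -37757 − (-36745) = -1012
Score = (-4)·230 + (-2)·(-1012) = 1104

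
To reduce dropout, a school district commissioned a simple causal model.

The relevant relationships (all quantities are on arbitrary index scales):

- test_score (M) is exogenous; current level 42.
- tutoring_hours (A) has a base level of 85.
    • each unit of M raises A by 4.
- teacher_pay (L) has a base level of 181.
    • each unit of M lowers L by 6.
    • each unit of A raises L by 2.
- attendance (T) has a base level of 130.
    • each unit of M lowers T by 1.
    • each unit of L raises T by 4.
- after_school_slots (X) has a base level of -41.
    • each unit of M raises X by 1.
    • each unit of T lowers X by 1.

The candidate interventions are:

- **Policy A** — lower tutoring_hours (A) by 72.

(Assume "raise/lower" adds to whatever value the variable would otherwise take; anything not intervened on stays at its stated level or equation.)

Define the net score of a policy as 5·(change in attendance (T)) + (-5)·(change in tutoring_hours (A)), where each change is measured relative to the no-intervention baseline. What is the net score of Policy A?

Baseline:
  M = 42
  A = 85 + 4·42 = 253
  L = 181 − 6·42 + 2·253 = 435
  T = 130 − 42 + 4·435 = 1828
Policy A (A − 72):
  M = 42
  A = 85 + 4·42 (−72 from intervention) = 181
  L = 181 − 6·42 + 2·181 = 291
  T = 130 − 42 + 4·291 = 1252
ΔT = 1252 − 1828 = -576; ΔA = 181 − 253 = -72
Score = 5·(-576) + (-5)·(-72) = -2520

-2520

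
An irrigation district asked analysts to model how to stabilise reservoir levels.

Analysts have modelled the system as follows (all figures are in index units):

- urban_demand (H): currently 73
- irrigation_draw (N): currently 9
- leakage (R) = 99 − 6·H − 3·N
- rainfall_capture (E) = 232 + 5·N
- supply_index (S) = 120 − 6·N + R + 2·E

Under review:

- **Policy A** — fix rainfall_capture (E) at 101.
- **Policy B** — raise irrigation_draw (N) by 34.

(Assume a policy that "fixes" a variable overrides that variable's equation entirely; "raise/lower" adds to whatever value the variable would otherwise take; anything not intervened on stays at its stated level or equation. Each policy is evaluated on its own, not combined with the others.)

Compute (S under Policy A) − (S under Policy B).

-386

Policy A (E := 101):
  H = 73
  N = 9
  R = 99 − 6·73 − 3·9 = -366
  E = 101
  S = 120 − 6·9 + (-366) + 2·101 = -98
Policy B (N + 34):
  H = 73
  N = 9 + 34 = 43
  R = 99 − 6·73 − 3·43 = -468
  E = 232 + 5·43 = 447
  S = 120 − 6·43 + (-468) + 2·447 = 288
S: -98 − 288 = -386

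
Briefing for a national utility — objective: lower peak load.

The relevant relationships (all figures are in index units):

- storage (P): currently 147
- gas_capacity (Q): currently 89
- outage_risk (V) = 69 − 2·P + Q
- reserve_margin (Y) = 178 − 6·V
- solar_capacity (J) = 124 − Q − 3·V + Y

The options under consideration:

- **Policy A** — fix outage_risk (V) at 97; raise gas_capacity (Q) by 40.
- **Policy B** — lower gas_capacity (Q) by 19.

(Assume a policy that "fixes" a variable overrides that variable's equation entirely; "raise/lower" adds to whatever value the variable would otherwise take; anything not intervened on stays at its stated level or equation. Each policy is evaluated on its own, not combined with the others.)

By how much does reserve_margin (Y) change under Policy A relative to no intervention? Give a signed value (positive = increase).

-1398

Baseline:
  P = 147
  Q = 89
  V = 69 − 2·147 + 89 = -136
  Y = 178 − 6·(-136) = 994
Policy A (V := 97, Q + 40):
  P = 147
  Q = 89 + 40 = 129
  V = 97
  Y = 178 − 6·97 = -404
Change in Y: -404 − 994 = -1398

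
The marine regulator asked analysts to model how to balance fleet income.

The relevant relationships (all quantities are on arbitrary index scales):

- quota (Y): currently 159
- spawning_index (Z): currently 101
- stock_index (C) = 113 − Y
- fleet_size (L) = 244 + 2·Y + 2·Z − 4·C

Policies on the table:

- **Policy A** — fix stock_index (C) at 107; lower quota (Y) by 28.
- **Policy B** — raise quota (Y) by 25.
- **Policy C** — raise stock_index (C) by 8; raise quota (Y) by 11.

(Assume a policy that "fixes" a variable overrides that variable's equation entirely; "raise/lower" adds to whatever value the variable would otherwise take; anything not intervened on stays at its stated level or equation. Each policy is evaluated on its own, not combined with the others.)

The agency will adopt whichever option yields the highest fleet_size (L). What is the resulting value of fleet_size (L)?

1098

Policy A (C := 107, Y − 28):
  Y = 159 − 28 = 131
  Z = 101
  C = 107
  L = 244 + 2·131 + 2·101 − 4·107 = 280
Policy B (Y + 25):
  Y = 159 + 25 = 184
  Z = 101
  C = 113 − 184 = -71
  L = 244 + 2·184 + 2·101 − 4·(-71) = 1098
Policy C (C + 8, Y + 11):
  Y = 159 + 11 = 170
  Z = 101
  C = 113 − 170 (+8 from intervention) = -49
  L = 244 + 2·170 + 2·101 − 4·(-49) = 982
Comparing — Policy A: L=280, Policy B: L=1098, Policy C: L=982. Highest is 1098 (Policy B).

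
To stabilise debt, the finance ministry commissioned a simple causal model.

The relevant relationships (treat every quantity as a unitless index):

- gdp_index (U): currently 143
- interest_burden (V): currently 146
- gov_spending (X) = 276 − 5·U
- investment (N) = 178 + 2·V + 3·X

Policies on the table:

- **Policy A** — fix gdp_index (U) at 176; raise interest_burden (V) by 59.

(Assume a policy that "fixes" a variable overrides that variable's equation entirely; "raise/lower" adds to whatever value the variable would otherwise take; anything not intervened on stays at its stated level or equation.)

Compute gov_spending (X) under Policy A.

Policy A (U := 176, V + 59):
  U = 176
  X = 276 − 5·176 = -604

-604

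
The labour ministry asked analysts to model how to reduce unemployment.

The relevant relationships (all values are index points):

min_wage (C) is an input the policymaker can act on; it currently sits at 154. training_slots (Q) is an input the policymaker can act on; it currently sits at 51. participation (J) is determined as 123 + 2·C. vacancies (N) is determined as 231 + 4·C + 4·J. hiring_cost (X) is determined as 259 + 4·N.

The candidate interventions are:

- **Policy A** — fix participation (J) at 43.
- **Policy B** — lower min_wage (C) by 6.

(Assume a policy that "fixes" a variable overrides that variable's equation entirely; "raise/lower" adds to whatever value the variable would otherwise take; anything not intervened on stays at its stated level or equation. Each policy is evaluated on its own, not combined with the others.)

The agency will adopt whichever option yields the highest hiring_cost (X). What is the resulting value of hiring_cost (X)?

10255

Policy A (J := 43):
  C = 154
  J = 43
  N = 231 + 4·154 + 4·43 = 1019
  X = 259 + 4·1019 = 4335
Policy B (C − 6):
  C = 154 − 6 = 148
  J = 123 + 2·148 = 419
  N = 231 + 4·148 + 4·419 = 2499
  X = 259 + 4·2499 = 10255
Comparing — Policy A: X=4335, Policy B: X=10255. Highest is 10255 (Policy B).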